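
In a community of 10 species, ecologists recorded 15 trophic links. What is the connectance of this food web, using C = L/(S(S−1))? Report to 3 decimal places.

The web has S = 10 species and L = 15 feeding links.
C = L / (S(S−1)) = 15 / 90 = 0.1667 ≈ 0.167.

C = 0.167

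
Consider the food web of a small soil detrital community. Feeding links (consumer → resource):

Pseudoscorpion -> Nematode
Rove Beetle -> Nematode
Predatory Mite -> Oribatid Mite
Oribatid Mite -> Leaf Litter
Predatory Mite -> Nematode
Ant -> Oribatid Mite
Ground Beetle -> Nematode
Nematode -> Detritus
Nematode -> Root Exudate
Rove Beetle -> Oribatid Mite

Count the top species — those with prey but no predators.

Top species (has prey, but nothing eats it): Pseudoscorpion, Ground Beetle, Predatory Mite, Ant, Rove Beetle.
Count: 5.

5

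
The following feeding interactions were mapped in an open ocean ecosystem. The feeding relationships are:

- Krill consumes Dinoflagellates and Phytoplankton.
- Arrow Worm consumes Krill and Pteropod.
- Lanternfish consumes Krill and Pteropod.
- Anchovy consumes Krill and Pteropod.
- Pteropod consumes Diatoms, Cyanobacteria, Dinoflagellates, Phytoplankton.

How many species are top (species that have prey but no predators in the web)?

3

Top species (has prey, but nothing eats it): Lanternfish, Arrow Worm, Anchovy.
Count: 3.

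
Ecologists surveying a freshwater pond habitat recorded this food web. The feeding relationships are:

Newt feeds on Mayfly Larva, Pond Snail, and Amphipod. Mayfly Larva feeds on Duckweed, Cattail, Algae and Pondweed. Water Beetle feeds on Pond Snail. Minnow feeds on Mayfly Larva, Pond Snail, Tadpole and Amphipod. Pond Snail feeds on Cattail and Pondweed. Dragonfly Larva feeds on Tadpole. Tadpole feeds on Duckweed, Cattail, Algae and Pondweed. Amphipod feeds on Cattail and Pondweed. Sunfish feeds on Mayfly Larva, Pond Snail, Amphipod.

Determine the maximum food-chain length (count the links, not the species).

2 links

One longest chain: Pondweed → Tadpole → Dragonfly Larva.
It has 3 species and 2 links.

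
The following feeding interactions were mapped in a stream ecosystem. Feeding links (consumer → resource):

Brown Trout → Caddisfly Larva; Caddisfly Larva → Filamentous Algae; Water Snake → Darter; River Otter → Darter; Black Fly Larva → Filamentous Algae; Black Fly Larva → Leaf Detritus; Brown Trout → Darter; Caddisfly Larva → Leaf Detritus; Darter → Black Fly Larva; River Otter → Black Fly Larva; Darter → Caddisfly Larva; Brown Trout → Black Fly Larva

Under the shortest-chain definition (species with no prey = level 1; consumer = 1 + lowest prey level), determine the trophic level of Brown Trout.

Leaf Detritus has no prey (basal) → level 1.
Black Fly Larva eats Leaf Detritus → level 2.
Brown Trout eats Black Fly Larva → level 3.
No prey of Brown Trout is below level 2, so 3 is the minimum.

Trophic level 3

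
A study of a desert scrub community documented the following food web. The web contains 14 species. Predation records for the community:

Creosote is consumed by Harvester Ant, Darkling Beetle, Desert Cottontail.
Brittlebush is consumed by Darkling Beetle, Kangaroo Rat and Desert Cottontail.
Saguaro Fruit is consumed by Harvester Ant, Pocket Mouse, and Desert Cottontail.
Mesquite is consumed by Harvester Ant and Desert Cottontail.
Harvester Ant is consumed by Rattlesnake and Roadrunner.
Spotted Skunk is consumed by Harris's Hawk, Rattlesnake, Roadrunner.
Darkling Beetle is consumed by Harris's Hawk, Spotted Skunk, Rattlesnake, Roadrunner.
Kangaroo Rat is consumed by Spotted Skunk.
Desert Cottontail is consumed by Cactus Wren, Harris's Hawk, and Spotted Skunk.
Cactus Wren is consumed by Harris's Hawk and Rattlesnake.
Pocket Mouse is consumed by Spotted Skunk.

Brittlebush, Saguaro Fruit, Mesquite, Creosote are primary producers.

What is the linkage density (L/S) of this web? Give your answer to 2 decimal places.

There are L = 27 links among S = 14 species.
L/S = 27/14 = 1.9286 ≈ 1.93.

L/S = 1.93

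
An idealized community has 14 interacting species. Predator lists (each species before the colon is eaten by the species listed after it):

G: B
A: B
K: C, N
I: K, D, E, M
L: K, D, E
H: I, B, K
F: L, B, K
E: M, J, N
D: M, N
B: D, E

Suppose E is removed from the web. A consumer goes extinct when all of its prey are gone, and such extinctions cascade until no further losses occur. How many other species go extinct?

Remove E.
Round 1: J (all prey gone) → extinct.
No further losses. Total secondary extinctions: 1.

1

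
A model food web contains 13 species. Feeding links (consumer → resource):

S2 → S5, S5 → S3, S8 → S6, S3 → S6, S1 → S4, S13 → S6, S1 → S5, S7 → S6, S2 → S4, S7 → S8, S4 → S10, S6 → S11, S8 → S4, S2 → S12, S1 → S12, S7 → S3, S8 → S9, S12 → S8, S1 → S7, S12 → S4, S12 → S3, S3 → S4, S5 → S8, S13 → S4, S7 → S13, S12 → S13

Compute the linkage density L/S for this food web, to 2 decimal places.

L/S = 2.00

There are L = 26 links among S = 13 species.
L/S = 26/13 = 2.0000 ≈ 2.00.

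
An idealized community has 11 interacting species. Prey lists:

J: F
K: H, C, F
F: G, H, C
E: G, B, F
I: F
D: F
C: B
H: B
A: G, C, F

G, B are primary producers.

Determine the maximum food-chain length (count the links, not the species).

One longest chain: B → H → F → E.
It has 4 species and 3 links.

3 links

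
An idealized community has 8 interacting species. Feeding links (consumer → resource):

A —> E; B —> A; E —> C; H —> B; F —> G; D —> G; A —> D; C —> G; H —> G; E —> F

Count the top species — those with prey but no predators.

1

Top species (has prey, but nothing eats it): H.
Count: 1.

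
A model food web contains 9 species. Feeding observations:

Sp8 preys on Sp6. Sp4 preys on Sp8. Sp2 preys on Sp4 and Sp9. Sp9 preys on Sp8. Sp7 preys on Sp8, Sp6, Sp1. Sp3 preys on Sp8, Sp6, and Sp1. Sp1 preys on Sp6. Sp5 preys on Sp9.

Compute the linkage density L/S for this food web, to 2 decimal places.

L/S = 1.44

There are L = 13 links among S = 9 species.
L/S = 13/9 = 1.4444 ≈ 1.44.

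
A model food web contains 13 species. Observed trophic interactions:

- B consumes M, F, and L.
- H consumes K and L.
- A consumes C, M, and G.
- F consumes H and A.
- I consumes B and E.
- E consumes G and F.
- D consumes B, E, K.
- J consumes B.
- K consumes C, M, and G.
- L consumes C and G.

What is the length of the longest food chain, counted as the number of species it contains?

6 species

One longest chain: G → L → H → F → B → J.
It has 6 species and 5 links.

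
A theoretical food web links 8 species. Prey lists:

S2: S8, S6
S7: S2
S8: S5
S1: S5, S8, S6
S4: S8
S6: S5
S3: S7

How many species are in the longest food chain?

5 species

One longest chain: S5 → S8 → S2 → S7 → S3.
It has 5 species and 4 links.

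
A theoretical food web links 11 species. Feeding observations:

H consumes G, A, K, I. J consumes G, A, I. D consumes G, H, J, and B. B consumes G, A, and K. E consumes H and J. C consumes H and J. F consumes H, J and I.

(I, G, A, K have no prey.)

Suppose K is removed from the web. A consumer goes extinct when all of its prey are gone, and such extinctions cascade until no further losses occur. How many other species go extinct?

0

Remove K.
Every predator of it retains at least one other prey: H still has I, G, A; B still has G, A.
No consumer loses all prey, so no secondary extinctions occur.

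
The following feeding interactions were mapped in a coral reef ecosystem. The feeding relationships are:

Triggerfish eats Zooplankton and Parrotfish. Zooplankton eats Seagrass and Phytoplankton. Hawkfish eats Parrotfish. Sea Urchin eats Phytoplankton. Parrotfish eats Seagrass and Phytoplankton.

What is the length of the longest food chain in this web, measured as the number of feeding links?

2 links

One longest chain: Phytoplankton → Parrotfish → Hawkfish.
It has 3 species and 2 links.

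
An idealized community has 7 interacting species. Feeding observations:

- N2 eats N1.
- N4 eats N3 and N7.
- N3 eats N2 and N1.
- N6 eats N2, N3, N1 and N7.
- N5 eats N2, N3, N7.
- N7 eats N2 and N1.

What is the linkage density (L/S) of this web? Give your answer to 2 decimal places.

L/S = 2.00

There are L = 14 links among S = 7 species.
L/S = 14/7 = 2.0000 ≈ 2.00.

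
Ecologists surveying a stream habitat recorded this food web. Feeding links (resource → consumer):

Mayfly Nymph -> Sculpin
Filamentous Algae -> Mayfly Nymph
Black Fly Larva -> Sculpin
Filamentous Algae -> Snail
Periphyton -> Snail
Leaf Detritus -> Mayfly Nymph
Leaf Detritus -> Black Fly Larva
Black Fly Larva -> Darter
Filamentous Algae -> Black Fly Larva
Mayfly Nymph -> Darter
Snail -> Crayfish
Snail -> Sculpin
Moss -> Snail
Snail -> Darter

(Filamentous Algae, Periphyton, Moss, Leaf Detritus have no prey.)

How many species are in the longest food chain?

3 species

One longest chain: Filamentous Algae → Snail → Darter.
It has 3 species and 2 links.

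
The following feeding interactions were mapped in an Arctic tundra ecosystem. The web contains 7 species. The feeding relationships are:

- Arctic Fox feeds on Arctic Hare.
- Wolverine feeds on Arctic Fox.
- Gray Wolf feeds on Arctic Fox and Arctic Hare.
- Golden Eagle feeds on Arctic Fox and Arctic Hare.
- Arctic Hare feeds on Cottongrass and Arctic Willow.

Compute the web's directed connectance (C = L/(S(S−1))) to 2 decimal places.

C = 0.19

The web has S = 7 species and L = 8 feeding links.
C = L / (S(S−1)) = 8 / 42 = 0.1905 ≈ 0.19.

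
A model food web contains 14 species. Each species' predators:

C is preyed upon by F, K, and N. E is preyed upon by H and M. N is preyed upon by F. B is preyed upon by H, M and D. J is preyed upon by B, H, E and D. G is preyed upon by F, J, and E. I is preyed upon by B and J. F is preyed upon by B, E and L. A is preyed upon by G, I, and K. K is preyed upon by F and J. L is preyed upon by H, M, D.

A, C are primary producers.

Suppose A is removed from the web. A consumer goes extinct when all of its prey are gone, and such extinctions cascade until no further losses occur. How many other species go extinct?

Remove A.
Round 1: G (all prey gone), I (all prey gone) → extinct.
No further losses. Total secondary extinctions: 2.

2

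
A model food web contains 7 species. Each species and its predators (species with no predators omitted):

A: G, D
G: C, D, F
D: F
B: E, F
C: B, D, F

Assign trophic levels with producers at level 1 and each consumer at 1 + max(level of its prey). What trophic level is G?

Trophic level 2

A is a producer → level 1.
G eats A → level 2.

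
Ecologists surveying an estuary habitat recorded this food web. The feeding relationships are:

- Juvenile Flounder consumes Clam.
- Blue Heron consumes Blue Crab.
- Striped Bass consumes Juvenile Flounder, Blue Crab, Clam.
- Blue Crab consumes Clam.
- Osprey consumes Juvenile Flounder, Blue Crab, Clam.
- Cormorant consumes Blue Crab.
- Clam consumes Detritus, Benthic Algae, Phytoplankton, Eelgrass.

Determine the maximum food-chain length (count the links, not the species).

One longest chain: Eelgrass → Clam → Blue Crab → Blue Heron.
It has 4 species and 3 links.

3 links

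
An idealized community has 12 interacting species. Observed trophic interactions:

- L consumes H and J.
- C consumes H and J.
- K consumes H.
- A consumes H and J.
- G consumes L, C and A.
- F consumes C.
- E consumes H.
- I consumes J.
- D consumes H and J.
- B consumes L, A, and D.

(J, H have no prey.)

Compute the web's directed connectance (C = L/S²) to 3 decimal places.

The web has S = 12 species and L = 18 feeding links.
C = L / S² = 18 / 144 = 0.1250 ≈ 0.125.

C = 0.125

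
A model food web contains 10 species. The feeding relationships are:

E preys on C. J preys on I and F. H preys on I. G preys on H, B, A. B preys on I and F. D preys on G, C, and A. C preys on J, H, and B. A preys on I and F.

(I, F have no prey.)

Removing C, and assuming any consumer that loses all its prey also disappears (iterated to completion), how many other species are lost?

Remove C.
Round 1: E (all prey gone) → extinct.
No further losses. Total secondary extinctions: 1.

1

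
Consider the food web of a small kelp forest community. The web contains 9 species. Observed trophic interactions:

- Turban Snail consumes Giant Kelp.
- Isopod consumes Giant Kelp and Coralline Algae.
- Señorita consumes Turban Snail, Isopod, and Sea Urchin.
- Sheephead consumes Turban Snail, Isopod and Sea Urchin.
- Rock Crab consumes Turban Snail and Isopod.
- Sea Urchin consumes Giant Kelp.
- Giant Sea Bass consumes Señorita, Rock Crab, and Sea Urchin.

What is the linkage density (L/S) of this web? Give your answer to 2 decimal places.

There are L = 15 links among S = 9 species.
L/S = 15/9 = 1.6667 ≈ 1.67.

L/S = 1.67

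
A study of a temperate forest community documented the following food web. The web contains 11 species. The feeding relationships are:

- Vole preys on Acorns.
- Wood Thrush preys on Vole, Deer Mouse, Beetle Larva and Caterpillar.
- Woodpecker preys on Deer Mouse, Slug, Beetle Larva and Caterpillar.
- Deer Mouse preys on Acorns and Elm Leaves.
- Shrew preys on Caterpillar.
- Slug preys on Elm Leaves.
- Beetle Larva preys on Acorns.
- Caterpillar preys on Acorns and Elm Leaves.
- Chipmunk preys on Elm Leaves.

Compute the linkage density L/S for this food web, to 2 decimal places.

There are L = 17 links among S = 11 species.
L/S = 17/11 = 1.5455 ≈ 1.55.

L/S = 1.55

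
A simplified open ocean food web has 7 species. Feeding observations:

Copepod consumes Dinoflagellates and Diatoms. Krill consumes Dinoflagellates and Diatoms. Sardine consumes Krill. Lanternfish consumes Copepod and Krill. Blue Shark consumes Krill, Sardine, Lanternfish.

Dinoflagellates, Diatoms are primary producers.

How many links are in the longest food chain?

One longest chain: Dinoflagellates → Krill → Sardine → Blue Shark.
It has 4 species and 3 links.

3 links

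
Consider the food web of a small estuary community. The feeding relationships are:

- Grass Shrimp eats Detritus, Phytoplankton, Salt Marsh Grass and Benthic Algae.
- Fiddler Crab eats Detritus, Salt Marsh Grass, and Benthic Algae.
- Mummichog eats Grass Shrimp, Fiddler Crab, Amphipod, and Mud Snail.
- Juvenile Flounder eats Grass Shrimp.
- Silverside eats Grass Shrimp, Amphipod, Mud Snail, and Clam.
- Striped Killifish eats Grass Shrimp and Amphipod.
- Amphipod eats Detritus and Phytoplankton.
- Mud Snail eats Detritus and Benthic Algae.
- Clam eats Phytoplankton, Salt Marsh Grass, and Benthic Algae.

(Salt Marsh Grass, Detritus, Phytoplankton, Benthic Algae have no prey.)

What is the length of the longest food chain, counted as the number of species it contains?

One longest chain: Salt Marsh Grass → Grass Shrimp → Mummichog.
It has 3 species and 2 links.

3 species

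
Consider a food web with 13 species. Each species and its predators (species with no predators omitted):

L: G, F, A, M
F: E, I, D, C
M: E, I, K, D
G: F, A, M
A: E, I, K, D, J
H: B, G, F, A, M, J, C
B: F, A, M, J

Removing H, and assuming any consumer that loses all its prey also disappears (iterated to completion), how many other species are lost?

Remove H.
Round 1: B (all prey gone) → extinct.
No further losses. Total secondary extinctions: 1.

1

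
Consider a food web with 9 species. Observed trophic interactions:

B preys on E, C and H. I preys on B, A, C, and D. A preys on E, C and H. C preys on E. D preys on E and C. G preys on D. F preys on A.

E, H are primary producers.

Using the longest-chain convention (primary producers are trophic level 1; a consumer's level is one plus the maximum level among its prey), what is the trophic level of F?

E is a producer → level 1.
C eats E → level 2.
A eats C (level 2); other prey at levels: E 1, H 1 → level 3.
F eats A → level 4.

Trophic level 4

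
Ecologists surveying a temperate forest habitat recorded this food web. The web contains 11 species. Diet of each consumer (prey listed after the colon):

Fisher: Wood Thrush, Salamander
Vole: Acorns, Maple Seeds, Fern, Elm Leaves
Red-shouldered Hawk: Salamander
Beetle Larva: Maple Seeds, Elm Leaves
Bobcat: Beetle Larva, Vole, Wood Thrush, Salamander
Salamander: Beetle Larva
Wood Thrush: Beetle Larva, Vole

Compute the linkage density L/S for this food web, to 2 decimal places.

L/S = 1.45

There are L = 16 links among S = 11 species.
L/S = 16/11 = 1.4545 ≈ 1.45.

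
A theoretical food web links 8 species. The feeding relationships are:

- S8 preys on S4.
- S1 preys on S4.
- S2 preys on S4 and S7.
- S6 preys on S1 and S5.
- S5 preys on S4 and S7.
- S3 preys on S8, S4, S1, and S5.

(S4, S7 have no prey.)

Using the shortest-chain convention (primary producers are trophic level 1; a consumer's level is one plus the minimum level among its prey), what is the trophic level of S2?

Trophic level 2

S4 is a producer → level 1.
S2 eats S4 → level 2.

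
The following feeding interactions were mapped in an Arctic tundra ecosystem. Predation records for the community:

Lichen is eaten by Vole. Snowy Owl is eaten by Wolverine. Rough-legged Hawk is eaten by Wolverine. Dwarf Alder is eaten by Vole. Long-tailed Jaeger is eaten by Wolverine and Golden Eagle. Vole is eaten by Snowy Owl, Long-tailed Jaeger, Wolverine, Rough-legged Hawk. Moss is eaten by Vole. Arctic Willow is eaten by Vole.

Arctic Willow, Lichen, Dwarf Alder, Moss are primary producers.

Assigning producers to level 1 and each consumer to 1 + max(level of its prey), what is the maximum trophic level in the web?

Producers (level 1): Arctic Willow, Lichen, Dwarf Alder, Moss.
Arctic Willow → Vole → Long-tailed Jaeger → Golden Eagle gives Golden Eagle level 4.
No species has a prey at level 4, so no species reaches level 5.

4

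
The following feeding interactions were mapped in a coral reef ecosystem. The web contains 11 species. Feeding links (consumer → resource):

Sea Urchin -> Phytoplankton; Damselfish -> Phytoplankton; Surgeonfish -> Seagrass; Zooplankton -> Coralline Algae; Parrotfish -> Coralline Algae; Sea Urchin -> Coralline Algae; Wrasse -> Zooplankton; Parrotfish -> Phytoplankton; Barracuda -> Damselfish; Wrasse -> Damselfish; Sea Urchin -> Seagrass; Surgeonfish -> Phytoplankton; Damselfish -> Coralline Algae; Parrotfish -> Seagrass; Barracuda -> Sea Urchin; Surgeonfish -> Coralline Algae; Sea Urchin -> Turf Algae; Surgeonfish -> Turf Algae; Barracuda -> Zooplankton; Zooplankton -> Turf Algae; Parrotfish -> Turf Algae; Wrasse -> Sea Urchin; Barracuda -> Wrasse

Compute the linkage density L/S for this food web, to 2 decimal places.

L/S = 2.09

There are L = 23 links among S = 11 species.
L/S = 23/11 = 2.0909 ≈ 2.09.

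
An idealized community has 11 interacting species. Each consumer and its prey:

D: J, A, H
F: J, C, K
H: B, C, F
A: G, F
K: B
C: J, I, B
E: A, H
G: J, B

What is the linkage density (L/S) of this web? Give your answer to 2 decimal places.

L/S = 1.73

There are L = 19 links among S = 11 species.
L/S = 19/11 = 1.7273 ≈ 1.73.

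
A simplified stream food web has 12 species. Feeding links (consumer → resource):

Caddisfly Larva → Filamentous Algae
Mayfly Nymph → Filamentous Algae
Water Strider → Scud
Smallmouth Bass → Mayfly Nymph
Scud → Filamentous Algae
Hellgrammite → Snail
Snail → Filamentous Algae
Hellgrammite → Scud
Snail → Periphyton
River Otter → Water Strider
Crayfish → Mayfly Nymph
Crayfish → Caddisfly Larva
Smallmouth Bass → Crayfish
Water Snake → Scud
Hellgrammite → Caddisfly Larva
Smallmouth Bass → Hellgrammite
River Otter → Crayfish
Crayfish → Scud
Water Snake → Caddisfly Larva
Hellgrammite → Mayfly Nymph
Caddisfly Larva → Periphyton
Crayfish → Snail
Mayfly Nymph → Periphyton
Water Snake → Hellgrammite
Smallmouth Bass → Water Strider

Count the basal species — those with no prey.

2

Basal species (no prey listed): Filamentous Algae, Periphyton.
Count: 2.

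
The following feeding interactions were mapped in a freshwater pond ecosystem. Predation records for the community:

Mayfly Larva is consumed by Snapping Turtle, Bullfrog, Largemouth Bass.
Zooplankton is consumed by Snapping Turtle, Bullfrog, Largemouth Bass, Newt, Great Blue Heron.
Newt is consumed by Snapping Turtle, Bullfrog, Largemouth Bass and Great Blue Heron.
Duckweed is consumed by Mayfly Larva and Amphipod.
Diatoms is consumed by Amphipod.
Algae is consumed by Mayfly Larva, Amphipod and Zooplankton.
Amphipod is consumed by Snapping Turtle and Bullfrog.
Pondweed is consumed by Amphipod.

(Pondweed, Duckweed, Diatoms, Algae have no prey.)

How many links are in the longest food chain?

3 links

One longest chain: Algae → Zooplankton → Newt → Snapping Turtle.
It has 4 species and 3 links.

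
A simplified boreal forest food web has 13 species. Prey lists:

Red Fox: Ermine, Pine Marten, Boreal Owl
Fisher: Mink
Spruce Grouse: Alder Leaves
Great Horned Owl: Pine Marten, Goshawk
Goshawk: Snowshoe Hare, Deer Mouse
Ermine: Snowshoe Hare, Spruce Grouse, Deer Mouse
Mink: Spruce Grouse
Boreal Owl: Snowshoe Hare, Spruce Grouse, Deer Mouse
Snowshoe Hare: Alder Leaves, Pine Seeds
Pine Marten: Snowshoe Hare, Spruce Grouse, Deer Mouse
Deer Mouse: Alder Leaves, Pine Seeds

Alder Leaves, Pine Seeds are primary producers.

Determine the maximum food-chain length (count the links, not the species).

3 links

One longest chain: Alder Leaves → Snowshoe Hare → Ermine → Red Fox.
It has 4 species and 3 links.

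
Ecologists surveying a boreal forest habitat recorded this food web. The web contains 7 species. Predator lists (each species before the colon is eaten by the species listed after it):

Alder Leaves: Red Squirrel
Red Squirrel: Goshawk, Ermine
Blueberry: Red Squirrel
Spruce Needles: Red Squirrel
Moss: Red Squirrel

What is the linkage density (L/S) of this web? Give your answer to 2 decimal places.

There are L = 6 links among S = 7 species.
L/S = 6/7 = 0.8571 ≈ 0.86.

L/S = 0.86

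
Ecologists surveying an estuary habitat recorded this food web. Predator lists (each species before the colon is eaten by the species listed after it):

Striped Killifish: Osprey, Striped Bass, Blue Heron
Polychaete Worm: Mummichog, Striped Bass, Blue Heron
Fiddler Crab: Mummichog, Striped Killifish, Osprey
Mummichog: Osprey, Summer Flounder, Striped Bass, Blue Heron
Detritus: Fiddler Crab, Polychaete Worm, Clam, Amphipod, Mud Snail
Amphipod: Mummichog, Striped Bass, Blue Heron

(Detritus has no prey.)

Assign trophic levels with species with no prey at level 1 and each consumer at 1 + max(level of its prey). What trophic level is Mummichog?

Trophic level 3

Detritus has no prey (basal) → level 1.
Fiddler Crab eats Detritus → level 2.
Mummichog eats Fiddler Crab (level 2); other prey at levels: Polychaete Worm 2, Amphipod 2 → level 3.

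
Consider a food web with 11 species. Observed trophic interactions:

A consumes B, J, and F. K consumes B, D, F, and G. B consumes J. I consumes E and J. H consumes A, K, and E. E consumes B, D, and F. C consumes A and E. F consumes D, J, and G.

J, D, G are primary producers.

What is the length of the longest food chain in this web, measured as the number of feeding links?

One longest chain: J → B → A → C.
It has 4 species and 3 links.

3 links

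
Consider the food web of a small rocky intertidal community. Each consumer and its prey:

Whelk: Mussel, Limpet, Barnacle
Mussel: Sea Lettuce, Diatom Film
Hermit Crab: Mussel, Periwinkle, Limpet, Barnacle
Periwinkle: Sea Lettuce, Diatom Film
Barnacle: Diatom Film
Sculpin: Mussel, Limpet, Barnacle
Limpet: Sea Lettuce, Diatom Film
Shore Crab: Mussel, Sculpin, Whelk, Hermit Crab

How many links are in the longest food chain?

3 links

One longest chain: Sea Lettuce → Mussel → Hermit Crab → Shore Crab.
It has 4 species and 3 links.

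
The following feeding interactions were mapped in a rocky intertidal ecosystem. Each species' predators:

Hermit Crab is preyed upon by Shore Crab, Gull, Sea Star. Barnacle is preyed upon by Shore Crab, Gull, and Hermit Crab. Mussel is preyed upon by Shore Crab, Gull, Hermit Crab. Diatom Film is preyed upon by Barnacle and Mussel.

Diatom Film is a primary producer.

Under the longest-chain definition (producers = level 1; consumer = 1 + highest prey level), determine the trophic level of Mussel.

Trophic level 2

Diatom Film is a producer → level 1.
Mussel eats Diatom Film → level 2.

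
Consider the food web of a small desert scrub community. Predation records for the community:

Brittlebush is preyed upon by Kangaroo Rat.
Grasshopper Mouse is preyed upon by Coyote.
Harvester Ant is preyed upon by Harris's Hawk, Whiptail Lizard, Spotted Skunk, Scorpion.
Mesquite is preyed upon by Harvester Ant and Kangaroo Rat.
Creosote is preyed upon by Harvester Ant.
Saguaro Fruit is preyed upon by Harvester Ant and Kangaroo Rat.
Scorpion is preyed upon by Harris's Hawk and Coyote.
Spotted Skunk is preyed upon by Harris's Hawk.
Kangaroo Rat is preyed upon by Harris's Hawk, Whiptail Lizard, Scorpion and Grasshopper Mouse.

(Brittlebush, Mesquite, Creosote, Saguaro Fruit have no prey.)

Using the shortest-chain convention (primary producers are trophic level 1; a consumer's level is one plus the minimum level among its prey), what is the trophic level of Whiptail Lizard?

Brittlebush is a producer → level 1.
Kangaroo Rat eats Brittlebush → level 2.
Whiptail Lizard eats Kangaroo Rat → level 3.
No prey of Whiptail Lizard is below level 2, so 3 is the minimum.

Trophic level 3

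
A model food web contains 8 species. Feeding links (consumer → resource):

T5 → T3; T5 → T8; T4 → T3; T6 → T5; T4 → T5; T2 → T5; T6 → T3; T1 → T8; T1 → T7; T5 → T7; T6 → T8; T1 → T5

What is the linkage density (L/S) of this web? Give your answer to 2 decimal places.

L/S = 1.50

There are L = 12 links among S = 8 species.
L/S = 12/8 = 1.5000 ≈ 1.50.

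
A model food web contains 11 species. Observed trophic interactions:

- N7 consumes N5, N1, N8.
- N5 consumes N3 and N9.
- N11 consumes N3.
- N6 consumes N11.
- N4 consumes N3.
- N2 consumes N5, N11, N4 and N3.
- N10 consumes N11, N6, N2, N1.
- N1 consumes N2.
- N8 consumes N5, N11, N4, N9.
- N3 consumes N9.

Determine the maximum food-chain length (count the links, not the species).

One longest chain: N9 → N3 → N5 → N2 → N1 → N10.
It has 6 species and 5 links.

5 links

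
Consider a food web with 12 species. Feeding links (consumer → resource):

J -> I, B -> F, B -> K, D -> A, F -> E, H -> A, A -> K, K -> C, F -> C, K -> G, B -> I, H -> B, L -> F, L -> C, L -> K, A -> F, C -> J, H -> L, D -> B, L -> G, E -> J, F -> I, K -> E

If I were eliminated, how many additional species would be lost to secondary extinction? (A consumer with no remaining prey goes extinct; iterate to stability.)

Remove I.
Round 1: J (all prey gone) → extinct.
Round 2: E (all prey gone), C (all prey gone) → extinct.
Round 3: F (all prey gone) → extinct.
No further losses. Total secondary extinctions: 4.

4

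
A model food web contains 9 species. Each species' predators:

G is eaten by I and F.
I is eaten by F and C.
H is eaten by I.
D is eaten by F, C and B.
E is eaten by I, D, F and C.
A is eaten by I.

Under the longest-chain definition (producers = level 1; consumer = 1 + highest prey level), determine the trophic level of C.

E is a producer → level 1.
D eats E → level 2.
C eats D (level 2); other prey at levels: E 1, I 2 → level 3.

Trophic level 3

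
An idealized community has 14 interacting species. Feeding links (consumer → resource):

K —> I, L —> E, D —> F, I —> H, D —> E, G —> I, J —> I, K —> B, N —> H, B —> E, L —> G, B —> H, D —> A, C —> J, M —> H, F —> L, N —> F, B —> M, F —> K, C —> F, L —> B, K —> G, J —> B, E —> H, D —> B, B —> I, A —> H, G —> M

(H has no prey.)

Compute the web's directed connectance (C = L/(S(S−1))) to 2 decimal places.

The web has S = 14 species and L = 28 feeding links.
C = L / (S(S−1)) = 28 / 182 = 0.1538 ≈ 0.15.

C = 0.15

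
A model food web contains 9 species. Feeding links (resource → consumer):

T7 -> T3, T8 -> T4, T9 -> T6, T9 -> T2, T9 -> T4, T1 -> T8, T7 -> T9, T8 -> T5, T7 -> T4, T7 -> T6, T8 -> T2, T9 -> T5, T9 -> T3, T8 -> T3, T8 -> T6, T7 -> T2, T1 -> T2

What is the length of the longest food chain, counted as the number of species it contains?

One longest chain: T1 → T8 → T6.
It has 3 species and 2 links.

3 species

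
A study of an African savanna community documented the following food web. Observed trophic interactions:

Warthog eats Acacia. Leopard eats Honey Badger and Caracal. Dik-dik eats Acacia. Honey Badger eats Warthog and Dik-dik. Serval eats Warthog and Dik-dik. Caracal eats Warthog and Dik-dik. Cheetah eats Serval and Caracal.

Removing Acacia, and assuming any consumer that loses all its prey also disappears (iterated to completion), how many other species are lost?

Remove Acacia.
Round 1: Warthog (all prey gone), Dik-dik (all prey gone) → extinct.
Round 2: Serval (all prey gone), Caracal (all prey gone), Honey Badger (all prey gone) → extinct.
Round 3: Cheetah (all prey gone), Leopard (all prey gone) → extinct.
No further losses. Total secondary extinctions: 7.

7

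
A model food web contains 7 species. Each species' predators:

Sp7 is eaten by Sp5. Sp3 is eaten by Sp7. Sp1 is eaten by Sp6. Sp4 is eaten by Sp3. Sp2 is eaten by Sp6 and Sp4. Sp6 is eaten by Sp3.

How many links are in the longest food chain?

One longest chain: Sp2 → Sp4 → Sp3 → Sp7 → Sp5.
It has 5 species and 4 links.

4 links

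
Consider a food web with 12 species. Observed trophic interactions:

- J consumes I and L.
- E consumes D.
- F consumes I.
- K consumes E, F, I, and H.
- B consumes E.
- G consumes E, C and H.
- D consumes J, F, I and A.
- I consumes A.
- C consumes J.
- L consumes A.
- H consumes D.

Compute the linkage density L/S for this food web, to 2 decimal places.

L/S = 1.67

There are L = 20 links among S = 12 species.
L/S = 20/12 = 1.6667 ≈ 1.67.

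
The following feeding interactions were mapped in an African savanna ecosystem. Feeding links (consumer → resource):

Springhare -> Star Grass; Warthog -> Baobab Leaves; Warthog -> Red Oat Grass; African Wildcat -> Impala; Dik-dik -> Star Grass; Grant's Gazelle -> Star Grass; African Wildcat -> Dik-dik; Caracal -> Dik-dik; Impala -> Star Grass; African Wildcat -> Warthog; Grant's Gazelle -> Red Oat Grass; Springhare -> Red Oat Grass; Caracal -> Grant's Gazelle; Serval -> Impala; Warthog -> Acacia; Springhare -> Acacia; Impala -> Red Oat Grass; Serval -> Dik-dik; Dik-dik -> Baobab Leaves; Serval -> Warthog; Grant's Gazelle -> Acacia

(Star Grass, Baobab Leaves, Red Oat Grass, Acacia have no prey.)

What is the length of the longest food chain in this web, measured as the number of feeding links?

2 links

One longest chain: Star Grass → Dik-dik → African Wildcat.
It has 3 species and 2 links.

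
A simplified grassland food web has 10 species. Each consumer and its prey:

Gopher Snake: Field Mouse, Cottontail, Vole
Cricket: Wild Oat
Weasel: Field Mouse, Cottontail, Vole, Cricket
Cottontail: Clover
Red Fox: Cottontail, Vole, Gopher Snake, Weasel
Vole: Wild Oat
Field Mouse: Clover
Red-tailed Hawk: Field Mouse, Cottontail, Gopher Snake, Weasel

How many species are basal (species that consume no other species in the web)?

2

Basal species (no prey listed): Clover, Wild Oat.
Count: 2.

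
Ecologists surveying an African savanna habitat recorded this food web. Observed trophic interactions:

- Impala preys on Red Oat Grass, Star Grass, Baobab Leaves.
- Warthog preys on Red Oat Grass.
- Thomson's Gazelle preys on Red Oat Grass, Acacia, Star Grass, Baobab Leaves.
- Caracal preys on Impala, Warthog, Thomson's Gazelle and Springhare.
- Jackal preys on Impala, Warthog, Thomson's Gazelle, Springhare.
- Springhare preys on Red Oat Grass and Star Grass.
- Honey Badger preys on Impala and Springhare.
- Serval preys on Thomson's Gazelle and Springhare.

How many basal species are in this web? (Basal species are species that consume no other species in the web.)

4

Basal species (no prey listed): Acacia, Baobab Leaves, Red Oat Grass, Star Grass.
Count: 4.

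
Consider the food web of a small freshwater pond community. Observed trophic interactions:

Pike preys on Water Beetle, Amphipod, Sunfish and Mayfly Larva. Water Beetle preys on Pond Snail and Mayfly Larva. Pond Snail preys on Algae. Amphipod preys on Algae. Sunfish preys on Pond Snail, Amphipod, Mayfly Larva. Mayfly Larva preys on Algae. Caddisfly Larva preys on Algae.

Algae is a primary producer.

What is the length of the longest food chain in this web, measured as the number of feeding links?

3 links

One longest chain: Algae → Pond Snail → Water Beetle → Pike.
It has 4 species and 3 links.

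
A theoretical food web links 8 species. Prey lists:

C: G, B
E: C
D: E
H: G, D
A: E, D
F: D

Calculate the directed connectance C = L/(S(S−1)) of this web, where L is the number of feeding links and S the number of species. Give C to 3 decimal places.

C = 0.161

The web has S = 8 species and L = 9 feeding links.
C = L / (S(S−1)) = 9 / 56 = 0.1607 ≈ 0.161.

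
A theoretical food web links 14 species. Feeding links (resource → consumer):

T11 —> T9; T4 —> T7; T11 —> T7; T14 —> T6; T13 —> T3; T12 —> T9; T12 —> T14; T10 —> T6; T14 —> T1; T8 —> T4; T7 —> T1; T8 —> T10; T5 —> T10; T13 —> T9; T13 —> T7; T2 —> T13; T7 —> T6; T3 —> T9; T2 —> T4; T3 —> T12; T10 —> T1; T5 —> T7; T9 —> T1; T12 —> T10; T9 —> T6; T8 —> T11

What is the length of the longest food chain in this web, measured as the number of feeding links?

5 links

One longest chain: T2 → T13 → T3 → T12 → T14 → T1.
It has 6 species and 5 links.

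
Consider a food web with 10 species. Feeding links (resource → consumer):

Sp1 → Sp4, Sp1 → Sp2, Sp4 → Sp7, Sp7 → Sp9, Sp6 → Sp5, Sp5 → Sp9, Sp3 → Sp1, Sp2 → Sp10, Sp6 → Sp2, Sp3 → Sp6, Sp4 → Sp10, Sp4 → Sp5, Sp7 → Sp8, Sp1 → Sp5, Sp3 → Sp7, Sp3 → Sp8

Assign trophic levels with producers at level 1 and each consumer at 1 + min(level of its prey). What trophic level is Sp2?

Trophic level 3

Sp3 is a producer → level 1.
Sp1 eats Sp3 → level 2.
Sp2 eats Sp1 → level 3.
No prey of Sp2 is below level 2, so 3 is the minimum.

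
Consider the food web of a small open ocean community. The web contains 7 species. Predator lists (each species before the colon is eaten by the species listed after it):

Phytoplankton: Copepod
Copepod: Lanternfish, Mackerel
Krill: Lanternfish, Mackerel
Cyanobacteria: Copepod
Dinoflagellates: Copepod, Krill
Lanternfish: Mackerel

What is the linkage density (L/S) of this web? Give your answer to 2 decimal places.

L/S = 1.29

There are L = 9 links among S = 7 species.
L/S = 9/7 = 1.2857 ≈ 1.29.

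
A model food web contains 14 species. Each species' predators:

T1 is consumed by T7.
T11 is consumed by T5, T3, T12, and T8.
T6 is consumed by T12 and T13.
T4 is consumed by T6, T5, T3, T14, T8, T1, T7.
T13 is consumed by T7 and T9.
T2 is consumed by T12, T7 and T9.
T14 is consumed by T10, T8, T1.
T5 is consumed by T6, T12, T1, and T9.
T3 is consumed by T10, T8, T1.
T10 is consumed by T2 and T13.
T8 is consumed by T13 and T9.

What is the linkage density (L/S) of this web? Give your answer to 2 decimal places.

There are L = 33 links among S = 14 species.
L/S = 33/14 = 2.3571 ≈ 2.36.

L/S = 2.36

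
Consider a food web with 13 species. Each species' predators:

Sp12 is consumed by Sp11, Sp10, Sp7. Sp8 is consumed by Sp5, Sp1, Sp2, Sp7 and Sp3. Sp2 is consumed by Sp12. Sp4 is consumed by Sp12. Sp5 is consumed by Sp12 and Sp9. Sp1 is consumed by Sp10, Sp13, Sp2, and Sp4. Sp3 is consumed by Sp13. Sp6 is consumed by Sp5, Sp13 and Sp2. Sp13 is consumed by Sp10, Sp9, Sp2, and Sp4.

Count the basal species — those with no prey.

2

Basal species (no prey listed): Sp6, Sp8.
Count: 2.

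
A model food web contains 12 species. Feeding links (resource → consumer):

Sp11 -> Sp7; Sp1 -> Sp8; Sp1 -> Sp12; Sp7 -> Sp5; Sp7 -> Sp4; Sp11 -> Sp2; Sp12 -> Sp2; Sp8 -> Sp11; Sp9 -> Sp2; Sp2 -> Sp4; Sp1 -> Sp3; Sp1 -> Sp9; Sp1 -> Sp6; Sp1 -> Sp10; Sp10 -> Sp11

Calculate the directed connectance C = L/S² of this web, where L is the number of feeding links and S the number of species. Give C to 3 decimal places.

C = 0.104

The web has S = 12 species and L = 15 feeding links.
C = L / S² = 15 / 144 = 0.1042 ≈ 0.104.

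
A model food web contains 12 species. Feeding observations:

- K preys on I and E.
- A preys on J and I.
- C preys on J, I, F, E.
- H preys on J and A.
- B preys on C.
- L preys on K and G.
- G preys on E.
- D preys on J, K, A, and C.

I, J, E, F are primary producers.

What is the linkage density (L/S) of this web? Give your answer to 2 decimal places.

There are L = 18 links among S = 12 species.
L/S = 18/12 = 1.5000 ≈ 1.50.

L/S = 1.50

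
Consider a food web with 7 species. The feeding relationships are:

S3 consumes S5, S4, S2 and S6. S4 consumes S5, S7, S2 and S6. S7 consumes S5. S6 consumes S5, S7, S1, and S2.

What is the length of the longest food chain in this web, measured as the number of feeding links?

4 links

One longest chain: S5 → S7 → S6 → S4 → S3.
It has 5 species and 4 links.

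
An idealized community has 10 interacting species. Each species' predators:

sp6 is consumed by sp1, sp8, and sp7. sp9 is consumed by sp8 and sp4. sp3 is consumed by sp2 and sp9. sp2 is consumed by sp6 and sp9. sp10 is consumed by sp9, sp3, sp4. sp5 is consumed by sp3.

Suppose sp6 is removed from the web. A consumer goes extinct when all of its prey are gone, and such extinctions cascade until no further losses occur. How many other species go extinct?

2

Remove sp6.
Round 1: sp1 (all prey gone), sp7 (all prey gone) → extinct.
No further losses. Total secondary extinctions: 2.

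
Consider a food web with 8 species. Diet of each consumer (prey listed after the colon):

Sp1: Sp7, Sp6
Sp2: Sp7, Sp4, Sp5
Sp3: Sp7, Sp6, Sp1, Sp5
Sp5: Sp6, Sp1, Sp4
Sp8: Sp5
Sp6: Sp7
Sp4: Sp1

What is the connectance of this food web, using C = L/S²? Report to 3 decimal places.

C = 0.234

The web has S = 8 species and L = 15 feeding links.
C = L / S² = 15 / 64 = 0.2344 ≈ 0.234.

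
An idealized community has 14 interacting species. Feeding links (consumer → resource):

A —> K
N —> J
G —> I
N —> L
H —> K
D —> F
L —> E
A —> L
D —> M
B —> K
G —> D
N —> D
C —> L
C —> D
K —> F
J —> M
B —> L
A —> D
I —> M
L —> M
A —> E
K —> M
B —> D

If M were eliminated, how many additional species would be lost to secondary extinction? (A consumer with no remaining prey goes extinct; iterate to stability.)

Remove M.
Round 1: I (all prey gone), J (all prey gone) → extinct.
No further losses. Total secondary extinctions: 2.

2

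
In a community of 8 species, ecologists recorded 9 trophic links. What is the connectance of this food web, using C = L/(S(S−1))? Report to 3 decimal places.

The web has S = 8 species and L = 9 feeding links.
C = L / (S(S−1)) = 9 / 56 = 0.1607 ≈ 0.161.

C = 0.161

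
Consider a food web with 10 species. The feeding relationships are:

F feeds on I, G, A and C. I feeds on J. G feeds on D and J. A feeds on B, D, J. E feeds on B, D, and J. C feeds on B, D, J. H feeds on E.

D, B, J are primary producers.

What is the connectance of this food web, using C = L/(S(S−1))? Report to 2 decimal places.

C = 0.19

The web has S = 10 species and L = 17 feeding links.
C = L / (S(S−1)) = 17 / 90 = 0.1889 ≈ 0.19.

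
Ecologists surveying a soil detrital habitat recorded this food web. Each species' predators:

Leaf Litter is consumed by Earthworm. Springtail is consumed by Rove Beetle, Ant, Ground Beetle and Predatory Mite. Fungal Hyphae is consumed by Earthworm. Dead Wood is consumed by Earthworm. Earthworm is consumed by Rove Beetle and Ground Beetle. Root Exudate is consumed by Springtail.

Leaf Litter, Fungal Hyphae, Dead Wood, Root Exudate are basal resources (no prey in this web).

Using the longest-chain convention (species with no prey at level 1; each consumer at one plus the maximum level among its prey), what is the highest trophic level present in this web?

Basal resources (level 1): Leaf Litter, Fungal Hyphae, Dead Wood, Root Exudate.
Root Exudate → Springtail → Ant gives Ant level 3.
No species has a prey at level 3, so no species reaches level 4.

3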